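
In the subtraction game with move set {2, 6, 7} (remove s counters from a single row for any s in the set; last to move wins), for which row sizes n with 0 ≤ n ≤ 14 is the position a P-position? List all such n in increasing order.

0, 1, 4, 5, 9, 13, 14

Compute g(0), g(1), … for moves {2, 6, 7}:
k:     0  1  2  3  4  5  6  7  8  9 10 11 12 13 14
g(k):  0  0  1  1  0  0  1  1  2  0  3  1  2  0  0
The P-positions (g = 0) in 0..14 are 0, 1, 4, 5, 9, 13, 14.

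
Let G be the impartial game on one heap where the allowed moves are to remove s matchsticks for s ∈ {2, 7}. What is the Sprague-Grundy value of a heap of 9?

Grundy values for subtraction set {2, 7}:
g(0) = mex{} = 0
g(1) = mex{} = 0
g(2) = mex{0} = 1
g(3) = mex{0} = 1
g(4) = mex{1} = 0
g(5) = mex{1} = 0
g(6) = mex{0} = 1
g(7) = mex{0} = 1
g(8) = mex{0,1} = 2
g(9) = mex{1} = 0
So g(9) = 0.

0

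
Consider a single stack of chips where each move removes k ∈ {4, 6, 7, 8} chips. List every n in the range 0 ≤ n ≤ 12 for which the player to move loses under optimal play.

0, 1, 2, 3, 12

Compute g(0), g(1), … for moves {4, 6, 7, 8}:
g(0) = mex{} = 0
g(1) = mex{} = 0
g(2) = mex{} = 0
g(3) = mex{} = 0
g(4) = mex{0} = 1
g(5) = mex{0} = 1
g(6) = mex{0} = 1
g(7) = mex{0} = 1
g(8) = mex{0,1} = 2
g(9) = mex{0,1} = 2
g(10) = mex{0,1} = 2
g(11) = mex{0,1} = 2
g(12) = mex{1,2} = 0
The P-positions (g = 0) in 0..12 are 0, 1, 2, 3, 12.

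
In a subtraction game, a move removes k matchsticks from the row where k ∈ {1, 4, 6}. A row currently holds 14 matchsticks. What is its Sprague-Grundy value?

2

Compute g(0), g(1), … for moves {1, 4, 6}:
g(0) = mex{} = 0
g(1) = mex{0} = 1
g(2) = mex{1} = 0
g(3) = mex{0} = 1
g(4) = mex{0,1} = 2
g(5) = mex{1,2} = 0
g(6) = mex{0} = 1
g(7) = mex{1} = 0
g(8) = mex{0,2} = 1
g(9) = mex{0,1} = 2
g(10) = mex{1,2} = 0
g(11) = mex{0} = 1
g(12) = mex{1} = 0
g(13) = mex{0,2} = 1
g(14) = mex{0,1} = 2
So g(14) = 2.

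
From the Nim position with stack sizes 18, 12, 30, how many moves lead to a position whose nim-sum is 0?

0

Compute the nim-sum pairwise:
18 ⊕ 12 = 30
30 ⊕ 30 = 0
The nim-sum is already 0, so every move leaves a nonzero nim-sum — there are no winning moves.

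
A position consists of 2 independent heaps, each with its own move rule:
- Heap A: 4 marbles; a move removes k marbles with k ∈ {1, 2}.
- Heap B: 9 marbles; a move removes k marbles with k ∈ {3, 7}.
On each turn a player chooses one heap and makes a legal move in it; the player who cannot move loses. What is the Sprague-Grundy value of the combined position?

0

Build the Grundy sequence for heap A with g(k) = mex{g(k−s) : s ∈ {1, 2}, s ≤ k}:
k:     0  1  2  3  4
g(k):  0  1  2  0  1
So g(4) = 1.
Grundy values for heap B (subtraction set {3, 7}):
k:     0  1  2  3  4  5  6  7  8  9
g(k):  0  0  0  1  1  1  0  2  2  1
So g(9) = 1.
The value of a disjunctive sum is the nim-sum of the parts.
Combined value = 1 XOR 1 = 0.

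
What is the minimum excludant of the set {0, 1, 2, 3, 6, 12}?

The values 0, 1, 2, 3 are all present; 4 is the first non-negative integer missing from the set.

4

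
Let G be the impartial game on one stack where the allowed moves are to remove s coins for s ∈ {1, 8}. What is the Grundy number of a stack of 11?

0

Build the Grundy sequence with g(k) = mex{g(k−s) : s ∈ {1, 8}, s ≤ k}:
g(0) = mex{} = 0
g(1) = mex{0} = 1
g(2) = mex{1} = 0
g(3) = mex{0} = 1
g(4) = mex{1} = 0
g(5) = mex{0} = 1
g(6) = mex{1} = 0
g(7) = mex{0} = 1
g(8) = mex{0,1} = 2
g(9) = mex{1,2} = 0
g(10) = mex{0} = 1
g(11) = mex{1} = 0
So g(11) = 0.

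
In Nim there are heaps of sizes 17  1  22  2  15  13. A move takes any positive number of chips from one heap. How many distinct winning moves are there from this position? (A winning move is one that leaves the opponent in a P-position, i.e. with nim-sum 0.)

3

In binary:
  10001  (17)
  00001  (1)
  10110  (22)
  00010  (2)
  01111  (15)
  01101  (13)
  -----
  00110  (6)
The overall nim-sum is X = 6. A heap of size p has a winning move iff p XOR X < p (reduce it to p XOR X).
  17: 17 XOR 6 = 23 ≥ 17 — no move.
  1: 1 XOR 6 = 7 ≥ 1 — no move.
  22: 22 XOR 6 = 16 < 22 — winning move (to 16).
  2: 2 XOR 6 = 4 ≥ 2 — no move.
  15: 15 XOR 6 = 9 < 15 — winning move (to 9).
  13: 13 XOR 6 = 11 < 13 — winning move (to 11).
That gives 3 winning moves.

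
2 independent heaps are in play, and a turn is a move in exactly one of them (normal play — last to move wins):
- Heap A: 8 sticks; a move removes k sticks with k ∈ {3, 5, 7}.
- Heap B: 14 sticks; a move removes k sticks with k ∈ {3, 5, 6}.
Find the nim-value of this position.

Build the Grundy sequence for heap A with g(k) = mex{g(k−s) : s ∈ {3, 5, 7}, s ≤ k}:
k:     0  1  2  3  4  5  6  7  8
g(k):  0  0  0  1  1  1  2  2  2
So g(8) = 2.
For heap B, compute g(0), g(1), … with moves {3, 5, 6}:
g(0) = mex{} = 0
g(1) = mex{} = 0
g(2) = mex{} = 0
g(3) = mex{0} = 1
g(4) = mex{0} = 1
g(5) = mex{0} = 1
g(6) = mex{0,1} = 2
g(7) = mex{0,1} = 2
g(8) = mex{0,1} = 2
g(9) = mex{1,2} = 0
g(10) = mex{1,2} = 0
g(11) = mex{1,2} = 0
g(12) = mex{0,2} = 1
g(13) = mex{0,2} = 1
g(14) = mex{0,2} = 1
So g(14) = 1.
By the Sprague-Grundy theorem, the Grundy value of a sum of independent games is the XOR of the component values.
Combined value = 2 ⊕ 1 = 3.

3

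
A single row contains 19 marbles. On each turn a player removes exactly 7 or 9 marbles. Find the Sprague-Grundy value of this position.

Grundy values for subtraction set {7, 9}:
k:     0  1  2  3  4  5  6  7  8  9 10 11 12 13 14 15 16 17 18 19
g(k):  0  0  0  0  0  0  0  1  1  1  1  1  1  1  2  2  0  0  0  0
So g(19) = 0.

0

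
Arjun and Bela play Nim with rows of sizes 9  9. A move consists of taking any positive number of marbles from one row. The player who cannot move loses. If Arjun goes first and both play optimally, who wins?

Bela wins

Nim-sum: 9 XOR 9 = 0.
The nim-sum is 0, so this is a P-position: the player to move is in a losing position under optimal play; Arjun is about to move from it and so loses — Bela wins.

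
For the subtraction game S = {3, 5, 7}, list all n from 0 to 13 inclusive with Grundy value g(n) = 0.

0, 1, 2, 10, 11, 12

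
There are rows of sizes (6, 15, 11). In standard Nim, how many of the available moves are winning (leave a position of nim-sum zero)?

Compute the nim-sum pairwise:
6 ^ 15 = 9
9 ^ 11 = 2
The overall nim-sum is X = 2. A row of size p has a winning move iff p XOR X < p (reduce it to p XOR X).
  6: 6 XOR 2 = 4 < 6 — winning move (to 4).
  15: 15 XOR 2 = 13 < 15 — winning move (to 13).
  11: 11 XOR 2 = 9 < 11 — winning move (to 9).
That gives 3 winning moves.

3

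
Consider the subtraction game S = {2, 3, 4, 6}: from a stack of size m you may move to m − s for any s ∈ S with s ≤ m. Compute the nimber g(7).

Build the Grundy sequence with g(k) = mex{g(k−s) : s ∈ {2, 3, 4, 6}, s ≤ k}:
g(0) = mex{} = 0
g(1) = mex{} = 0
g(2) = mex{0} = 1
g(3) = mex{0} = 1
g(4) = mex{0,1} = 2
g(5) = mex{0,1} = 2
g(6) = mex{0,1,2} = 3
g(7) = mex{0,1,2} = 3
So g(7) = 3.

3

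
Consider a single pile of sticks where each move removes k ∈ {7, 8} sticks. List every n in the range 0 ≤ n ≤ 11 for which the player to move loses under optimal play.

Grundy values for subtraction set {7, 8}:
g(0) = mex{} = 0
g(1) = mex{} = 0
g(2) = mex{} = 0
g(3) = mex{} = 0
g(4) = mex{} = 0
g(5) = mex{} = 0
g(6) = mex{} = 0
g(7) = mex{0} = 1
g(8) = mex{0} = 1
g(9) = mex{0} = 1
g(10) = mex{0} = 1
g(11) = mex{0} = 1
The P-positions (g = 0) in 0..11 are 0, 1, 2, 3, 4, 5, 6.

0, 1, 2, 3, 4, 5, 6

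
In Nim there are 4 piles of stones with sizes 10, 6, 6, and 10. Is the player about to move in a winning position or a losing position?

Nim-sum: 10 ^ 6 ^ 6 ^ 10 = 0.
The nim-sum is 0, so this is a P-position: the player to move is in a losing position under optimal play.

Losing position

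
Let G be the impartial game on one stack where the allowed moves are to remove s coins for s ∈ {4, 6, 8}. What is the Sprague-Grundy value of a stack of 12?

Grundy values for subtraction set {4, 6, 8}:
k:     0  1  2  3  4  5  6  7  8  9 10 11 12
g(k):  0  0  0  0  1  1  1  1  2  2  2  2  0
So g(12) = 0.

0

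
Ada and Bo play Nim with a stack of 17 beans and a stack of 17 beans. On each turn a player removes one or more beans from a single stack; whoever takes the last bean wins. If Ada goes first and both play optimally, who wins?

Compute the nim-sum pairwise:
17 ⊕ 17 = 0
The nim-sum is 0, so this is a P-position: the player to move is in a losing position under optimal play; Ada is about to move from it and so loses — Bo wins.

Bo wins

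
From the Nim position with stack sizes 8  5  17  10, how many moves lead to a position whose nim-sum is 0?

1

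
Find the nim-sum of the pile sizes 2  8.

10

Compute the nim-sum pairwise:
2 ^ 8 = 10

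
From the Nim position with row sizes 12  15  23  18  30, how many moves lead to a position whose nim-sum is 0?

3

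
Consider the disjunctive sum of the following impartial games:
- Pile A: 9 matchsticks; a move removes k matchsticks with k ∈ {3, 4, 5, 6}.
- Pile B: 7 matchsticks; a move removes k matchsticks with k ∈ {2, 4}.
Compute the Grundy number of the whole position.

For pile A, compute g(0), g(1), … with moves {3, 4, 5, 6}:
g(0) = mex{} = 0
g(1) = mex{} = 0
g(2) = mex{} = 0
g(3) = mex{0} = 1
g(4) = mex{0} = 1
g(5) = mex{0} = 1
g(6) = mex{0,1} = 2
g(7) = mex{0,1} = 2
g(8) = mex{0,1} = 2
g(9) = mex{1,2} = 0
So g(9) = 0.
For pile B, compute g(0), g(1), … with moves {2, 4}:
k:     0  1  2  3  4  5  6  7
g(k):  0  0  1  1  2  2  0  0
So g(7) = 0.
The value of a disjunctive sum is the nim-sum of the parts.
Combined value = 0 XOR 0 = 0.

0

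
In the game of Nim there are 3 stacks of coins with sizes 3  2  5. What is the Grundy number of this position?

Bitwise XOR of the heap sizes:
  011  (3)
  010  (2)
  101  (5)
  ---
  100  (4)

4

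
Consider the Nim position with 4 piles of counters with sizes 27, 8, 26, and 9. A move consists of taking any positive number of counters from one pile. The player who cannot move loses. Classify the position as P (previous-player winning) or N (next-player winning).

Nim-sum: 27 ⊕ 8 ⊕ 26 ⊕ 9 = 0.
The nim-sum is 0, so this is a P-position: the player to move is in a losing position under optimal play.

P-position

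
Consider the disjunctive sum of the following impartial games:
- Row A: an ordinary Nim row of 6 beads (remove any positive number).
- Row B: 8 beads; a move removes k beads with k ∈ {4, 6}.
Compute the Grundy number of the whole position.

4

Row A is a plain Nim row of size 6, so its Grundy value is 6.
Grundy values for row B (subtraction set {4, 6}):
k:     0  1  2  3  4  5  6  7  8
g(k):  0  0  0  0  1  1  1  1  2
So g(8) = 2.
By the Sprague-Grundy theorem, the Grundy value of a sum of independent games is the XOR of the component values.
Combined value = 6 XOR 2 = 4.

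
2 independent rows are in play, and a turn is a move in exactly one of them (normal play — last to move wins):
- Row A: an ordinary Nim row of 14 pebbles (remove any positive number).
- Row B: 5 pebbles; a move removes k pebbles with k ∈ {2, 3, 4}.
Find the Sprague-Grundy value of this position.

Row A is a plain Nim row of size 14, so its Grundy value is 14.
Grundy values for row B (subtraction set {2, 3, 4}):
k:     0  1  2  3  4  5
g(k):  0  0  1  1  2  2
So g(5) = 2.
The value of a disjunctive sum is the nim-sum of the parts.
Combined value = 14 ⊕ 2 = 12.

12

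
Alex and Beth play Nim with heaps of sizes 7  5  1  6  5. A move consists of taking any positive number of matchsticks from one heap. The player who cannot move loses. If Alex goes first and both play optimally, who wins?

Beth wins

Nim-sum: 7 ^ 5 ^ 1 ^ 6 ^ 5 = 0.
The nim-sum is 0, so this is a P-position: the player to move is in a losing position under optimal play; Alex is about to move from it and so loses — Beth wins.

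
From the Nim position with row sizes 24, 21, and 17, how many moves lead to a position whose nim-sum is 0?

Nim-sum: 24 ^ 21 ^ 17 = 28.
The overall nim-sum is X = 28. A row of size p has a winning move iff p XOR X < p (reduce it to p XOR X).
  24: 24 XOR 28 = 4 < 24 — winning move (to 4).
  21: 21 XOR 28 = 9 < 21 — winning move (to 9).
  17: 17 XOR 28 = 13 < 17 — winning move (to 13).
That gives 3 winning moves.

3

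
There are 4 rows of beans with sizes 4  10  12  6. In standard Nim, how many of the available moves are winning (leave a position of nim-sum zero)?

3

Nim-sum: 4 ⊕ 10 ⊕ 12 ⊕ 6 = 4.
The overall nim-sum is X = 4. A row of size p has a winning move iff p XOR X < p (reduce it to p XOR X).
  4: 4 XOR 4 = 0 < 4 — winning move (to 0).
  10: 10 XOR 4 = 14 ≥ 10 — no move.
  12: 12 XOR 4 = 8 < 12 — winning move (to 8).
  6: 6 XOR 4 = 2 < 6 — winning move (to 2).
That gives 3 winning moves.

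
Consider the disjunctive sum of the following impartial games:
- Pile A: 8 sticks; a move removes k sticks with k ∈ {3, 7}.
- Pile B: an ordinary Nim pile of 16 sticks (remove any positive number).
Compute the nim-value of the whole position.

Build the Grundy sequence for pile A with g(k) = mex{g(k−s) : s ∈ {3, 7}, s ≤ k}:
k:     0  1  2  3  4  5  6  7  8
g(k):  0  0  0  1  1  1  0  2  2
So g(8) = 2.
Pile B is a plain Nim pile of size 16, so its Grundy value is 16.
The value of a disjunctive sum is the nim-sum of the parts.
Combined value = 2 XOR 16 = 18.

18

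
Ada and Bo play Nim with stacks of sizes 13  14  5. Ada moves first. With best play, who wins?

Ada wins

Nim-sum: 13 XOR 14 XOR 5 = 6.
The nim-sum is 6 ≠ 0, so this is an N-position: the player to move can win; Ada has a winning move.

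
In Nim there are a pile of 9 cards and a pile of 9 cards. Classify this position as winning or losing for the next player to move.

Losing position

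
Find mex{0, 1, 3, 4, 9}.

The values 0, 1 are all present; 2 is the first non-negative integer missing from the set.

2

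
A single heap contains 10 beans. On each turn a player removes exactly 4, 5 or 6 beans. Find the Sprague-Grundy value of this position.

0

Grundy values for subtraction set {4, 5, 6}:
k:     0  1  2  3  4  5  6  7  8  9 10
g(k):  0  0  0  0  1  1  1  1  2  2  0
So g(10) = 0.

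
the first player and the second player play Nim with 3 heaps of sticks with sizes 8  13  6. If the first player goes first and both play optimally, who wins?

the first player wins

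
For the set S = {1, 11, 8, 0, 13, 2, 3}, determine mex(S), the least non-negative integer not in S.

4

The values 0, 1, 2, 3 are all present; 4 is the first non-negative integer missing from the set.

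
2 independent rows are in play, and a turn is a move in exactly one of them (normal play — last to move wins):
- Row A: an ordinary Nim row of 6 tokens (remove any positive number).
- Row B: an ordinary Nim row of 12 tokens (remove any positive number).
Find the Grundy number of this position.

10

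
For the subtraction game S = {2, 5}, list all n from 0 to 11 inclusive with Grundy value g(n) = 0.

0, 1, 4, 7, 8, 11

Grundy values for subtraction set {2, 5}:
k:     0  1  2  3  4  5  6  7  8  9 10 11
g(k):  0  0  1  1  0  2  1  0  0  1  1  0
The P-positions (g = 0) in 0..11 are 0, 1, 4, 7, 8, 11.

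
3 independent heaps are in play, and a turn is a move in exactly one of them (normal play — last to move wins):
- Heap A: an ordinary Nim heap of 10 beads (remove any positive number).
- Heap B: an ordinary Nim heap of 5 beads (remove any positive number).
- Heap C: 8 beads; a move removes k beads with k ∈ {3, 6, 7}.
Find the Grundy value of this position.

13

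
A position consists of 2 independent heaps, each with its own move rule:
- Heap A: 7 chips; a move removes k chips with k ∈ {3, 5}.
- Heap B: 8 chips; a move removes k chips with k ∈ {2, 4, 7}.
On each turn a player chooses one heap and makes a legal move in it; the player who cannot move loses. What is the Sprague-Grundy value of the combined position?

3

Grundy values for heap A (subtraction set {3, 5}):
g(0) = mex{} = 0
g(1) = mex{} = 0
g(2) = mex{} = 0
g(3) = mex{0} = 1
g(4) = mex{0} = 1
g(5) = mex{0} = 1
g(6) = mex{0,1} = 2
g(7) = mex{0,1} = 2
So g(7) = 2.
Build the Grundy sequence for heap B with g(k) = mex{g(k−s) : s ∈ {2, 4, 7}, s ≤ k}:
k:     0  1  2  3  4  5  6  7  8
g(k):  0  0  1  1  2  2  0  3  1
So g(8) = 1.
By the Sprague-Grundy theorem, the Grundy value of a sum of independent games is the XOR of the component values.
Combined value = 2 XOR 1 = 3.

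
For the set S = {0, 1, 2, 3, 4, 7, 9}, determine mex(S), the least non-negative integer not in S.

5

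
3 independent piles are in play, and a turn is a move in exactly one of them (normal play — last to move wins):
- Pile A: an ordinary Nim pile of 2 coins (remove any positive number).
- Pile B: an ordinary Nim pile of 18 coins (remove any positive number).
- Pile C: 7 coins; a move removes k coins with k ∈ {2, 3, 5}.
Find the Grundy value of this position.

16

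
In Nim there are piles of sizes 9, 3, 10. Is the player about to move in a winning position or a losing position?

Losing position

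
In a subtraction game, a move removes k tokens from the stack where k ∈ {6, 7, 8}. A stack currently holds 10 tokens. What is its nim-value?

Build the Grundy sequence with g(k) = mex{g(k−s) : s ∈ {6, 7, 8}, s ≤ k}:
g(0) = mex{} = 0
g(1) = mex{} = 0
g(2) = mex{} = 0
g(3) = mex{} = 0
g(4) = mex{} = 0
g(5) = mex{} = 0
g(6) = mex{0} = 1
g(7) = mex{0} = 1
g(8) = mex{0} = 1
g(9) = mex{0} = 1
g(10) = mex{0} = 1
So g(10) = 1.

1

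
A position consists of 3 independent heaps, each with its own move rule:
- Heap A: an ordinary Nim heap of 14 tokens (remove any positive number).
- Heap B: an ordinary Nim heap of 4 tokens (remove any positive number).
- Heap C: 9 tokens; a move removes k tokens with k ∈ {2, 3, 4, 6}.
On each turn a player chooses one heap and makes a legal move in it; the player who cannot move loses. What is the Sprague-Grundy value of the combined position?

Heap A is a plain Nim heap of size 14, so its Grundy value is 14.
Heap B is a plain Nim heap of size 4, so its Grundy value is 4.
For heap C, compute g(0), g(1), … with moves {2, 3, 4, 6}:
g(0) = mex{} = 0
g(1) = mex{} = 0
g(2) = mex{0} = 1
g(3) = mex{0} = 1
g(4) = mex{0,1} = 2
g(5) = mex{0,1} = 2
g(6) = mex{0,1,2} = 3
g(7) = mex{0,1,2} = 3
g(8) = mex{1,2,3} = 0
g(9) = mex{1,2,3} = 0
So g(9) = 0.
The value of a disjunctive sum is the nim-sum of the parts.
Combined value = 14 XOR 4 XOR 0 = 10.

10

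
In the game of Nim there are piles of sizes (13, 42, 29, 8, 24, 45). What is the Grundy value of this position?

In binary:
  001101  (13)
  101010  (42)
  011101  (29)
  001000  (8)
  011000  (24)
  101101  (45)
  ------
  000111  (7)

7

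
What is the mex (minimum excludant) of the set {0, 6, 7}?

1

0 is in the set but 1 is not, so the mex is 1.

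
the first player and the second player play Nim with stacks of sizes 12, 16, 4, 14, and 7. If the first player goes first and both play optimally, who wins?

the first player wins

Compute the nim-sum pairwise:
12 ^ 16 = 28
28 ^ 4 = 24
24 ^ 14 = 22
22 ^ 7 = 17
The nim-sum is 17 ≠ 0, so this is an N-position: the player to move can win; the first player has a winning move.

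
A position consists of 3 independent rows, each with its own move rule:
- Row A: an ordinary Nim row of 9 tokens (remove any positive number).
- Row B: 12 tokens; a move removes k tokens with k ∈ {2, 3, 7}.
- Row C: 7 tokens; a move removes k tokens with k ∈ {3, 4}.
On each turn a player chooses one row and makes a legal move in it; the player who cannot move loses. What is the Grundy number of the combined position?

8

Row A is a plain Nim row of size 9, so its Grundy value is 9.
Build the Grundy sequence for row B with g(k) = mex{g(k−s) : s ∈ {2, 3, 7}, s ≤ k}:
k:     0  1  2  3  4  5  6  7  8  9 10 11 12
g(k):  0  0  1  1  2  0  0  1  1  2  0  0  1
So g(12) = 1.
Grundy values for row C (subtraction set {3, 4}):
g(0) = mex{} = 0
g(1) = mex{} = 0
g(2) = mex{} = 0
g(3) = mex{0} = 1
g(4) = mex{0} = 1
g(5) = mex{0} = 1
g(6) = mex{0,1} = 2
g(7) = mex{1} = 0
So g(7) = 0.
By the Sprague-Grundy theorem, the Grundy value of a sum of independent games is the XOR of the component values.
Combined value = 9 XOR 1 XOR 0 = 8.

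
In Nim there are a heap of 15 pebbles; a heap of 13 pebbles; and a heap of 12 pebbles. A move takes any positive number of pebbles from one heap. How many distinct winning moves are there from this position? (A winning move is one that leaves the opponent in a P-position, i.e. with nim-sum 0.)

3

Nim-sum: 15 ⊕ 13 ⊕ 12 = 14.
The overall nim-sum is X = 14. A heap of size p has a winning move iff p XOR X < p (reduce it to p XOR X).
  15: 15 XOR 14 = 1 < 15 — winning move (to 1).
  13: 13 XOR 14 = 3 < 13 — winning move (to 3).
  12: 12 XOR 14 = 2 < 12 — winning move (to 2).
That gives 3 winning moves.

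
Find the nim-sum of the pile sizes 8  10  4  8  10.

4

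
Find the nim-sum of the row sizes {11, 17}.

Compute the nim-sum pairwise:
11 ^ 17 = 26

26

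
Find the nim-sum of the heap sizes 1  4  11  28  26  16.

Nim-sum: 1 ^ 4 ^ 11 ^ 28 ^ 26 ^ 16 = 24.

24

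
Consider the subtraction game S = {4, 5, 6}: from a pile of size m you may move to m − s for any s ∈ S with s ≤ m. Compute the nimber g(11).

Grundy values for subtraction set {4, 5, 6}:
g(0) = mex{} = 0
g(1) = mex{} = 0
g(2) = mex{} = 0
g(3) = mex{} = 0
g(4) = mex{0} = 1
g(5) = mex{0} = 1
g(6) = mex{0} = 1
g(7) = mex{0} = 1
g(8) = mex{0,1} = 2
g(9) = mex{0,1} = 2
g(10) = mex{1} = 0
g(11) = mex{1} = 0
So g(11) = 0.

0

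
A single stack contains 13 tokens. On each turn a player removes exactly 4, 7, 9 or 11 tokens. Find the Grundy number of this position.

Grundy values for subtraction set {4, 7, 9, 11}:
k:     0  1  2  3  4  5  6  7  8  9 10 11 12 13
g(k):  0  0  0  0  1  1  1  1  2  2  2  2  3  3
So g(13) = 3.

3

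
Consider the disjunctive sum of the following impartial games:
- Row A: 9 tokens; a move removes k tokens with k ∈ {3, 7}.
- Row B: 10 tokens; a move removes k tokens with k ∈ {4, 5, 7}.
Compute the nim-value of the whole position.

3

Build the Grundy sequence for row A with g(k) = mex{g(k−s) : s ∈ {3, 7}, s ≤ k}:
k:     0  1  2  3  4  5  6  7  8  9
g(k):  0  0  0  1  1  1  0  2  2  1
So g(9) = 1.
Build the Grundy sequence for row B with g(k) = mex{g(k−s) : s ∈ {4, 5, 7}, s ≤ k}:
g(0) = mex{} = 0
g(1) = mex{} = 0
g(2) = mex{} = 0
g(3) = mex{} = 0
g(4) = mex{0} = 1
g(5) = mex{0} = 1
g(6) = mex{0} = 1
g(7) = mex{0} = 1
g(8) = mex{0,1} = 2
g(9) = mex{0,1} = 2
g(10) = mex{0,1} = 2
So g(10) = 2.
The value of a disjunctive sum is the nim-sum of the parts.
Combined value = 1 XOR 2 = 3.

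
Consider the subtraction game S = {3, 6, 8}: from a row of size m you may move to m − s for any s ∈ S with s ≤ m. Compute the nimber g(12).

0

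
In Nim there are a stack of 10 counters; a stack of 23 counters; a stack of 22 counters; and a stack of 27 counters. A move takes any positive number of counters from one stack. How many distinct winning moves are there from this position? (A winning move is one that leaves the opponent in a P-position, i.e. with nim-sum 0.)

3

In binary:
  01010  (10)
  10111  (23)
  10110  (22)
  11011  (27)
  -----
  10000  (16)
The overall nim-sum is X = 16. A stack of size p has a winning move iff p XOR X < p (reduce it to p XOR X).
  10: 10 XOR 16 = 26 ≥ 10 — no move.
  23: 23 XOR 16 = 7 < 23 — winning move (to 7).
  22: 22 XOR 16 = 6 < 22 — winning move (to 6).
  27: 27 XOR 16 = 11 < 27 — winning move (to 11).
That gives 3 winning moves.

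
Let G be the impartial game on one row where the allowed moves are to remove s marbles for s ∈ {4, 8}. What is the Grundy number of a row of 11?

Build the Grundy sequence with g(k) = mex{g(k−s) : s ∈ {4, 8}, s ≤ k}:
g(0) = mex{} = 0
g(1) = mex{} = 0
g(2) = mex{} = 0
g(3) = mex{} = 0
g(4) = mex{0} = 1
g(5) = mex{0} = 1
g(6) = mex{0} = 1
g(7) = mex{0} = 1
g(8) = mex{0,1} = 2
g(9) = mex{0,1} = 2
g(10) = mex{0,1} = 2
g(11) = mex{0,1} = 2
So g(11) = 2.

2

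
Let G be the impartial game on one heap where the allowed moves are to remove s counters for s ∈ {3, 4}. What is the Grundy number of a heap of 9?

Compute g(0), g(1), … for moves {3, 4}:
k:     0  1  2  3  4  5  6  7  8  9
g(k):  0  0  0  1  1  1  2  0  0  0
So g(9) = 0.

0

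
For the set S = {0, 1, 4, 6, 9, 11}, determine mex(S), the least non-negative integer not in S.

2

The values 0, 1 are all present; 2 is the first non-negative integer missing from the set.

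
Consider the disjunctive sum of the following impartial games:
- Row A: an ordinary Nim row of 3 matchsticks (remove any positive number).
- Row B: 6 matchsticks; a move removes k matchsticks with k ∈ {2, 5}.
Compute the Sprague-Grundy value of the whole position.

2

Row A is a plain Nim row of size 3, so its Grundy value is 3.
Build the Grundy sequence for row B with g(k) = mex{g(k−s) : s ∈ {2, 5}, s ≤ k}:
k:     0  1  2  3  4  5  6
g(k):  0  0  1  1  0  2  1
So g(6) = 1.
The value of a disjunctive sum is the nim-sum of the parts.
Combined value = 3 XOR 1 = 2.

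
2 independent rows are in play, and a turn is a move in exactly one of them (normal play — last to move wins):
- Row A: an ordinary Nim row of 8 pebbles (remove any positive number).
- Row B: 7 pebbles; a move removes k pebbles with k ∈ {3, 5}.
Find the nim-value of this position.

Row A is a plain Nim row of size 8, so its Grundy value is 8.
Grundy values for row B (subtraction set {3, 5}):
k:     0  1  2  3  4  5  6  7
g(k):  0  0  0  1  1  1  2  2
So g(7) = 2.
By the Sprague-Grundy theorem, the Grundy value of a sum of independent games is the XOR of the component values.
Combined value = 8 XOR 2 = 10.

10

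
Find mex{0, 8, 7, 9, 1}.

2

The values 0, 1 are all present; 2 is the first non-negative integer missing from the set.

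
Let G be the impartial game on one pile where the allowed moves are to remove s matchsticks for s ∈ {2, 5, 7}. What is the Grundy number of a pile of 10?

Compute g(0), g(1), … for moves {2, 5, 7}:
g(0) = mex{} = 0
g(1) = mex{} = 0
g(2) = mex{0} = 1
g(3) = mex{0} = 1
g(4) = mex{1} = 0
g(5) = mex{0,1} = 2
g(6) = mex{0} = 1
g(7) = mex{0,1,2} = 3
g(8) = mex{0,1} = 2
g(9) = mex{0,1,3} = 2
g(10) = mex{1,2} = 0
So g(10) = 0.

0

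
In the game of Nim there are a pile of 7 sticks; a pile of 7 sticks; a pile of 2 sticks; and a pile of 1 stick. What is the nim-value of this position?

Nim-sum: 7 XOR 7 XOR 2 XOR 1 = 3.

3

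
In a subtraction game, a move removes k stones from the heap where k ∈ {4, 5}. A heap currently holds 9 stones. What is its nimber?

Grundy values for subtraction set {4, 5}:
g(0) = mex{} = 0
g(1) = mex{} = 0
g(2) = mex{} = 0
g(3) = mex{} = 0
g(4) = mex{0} = 1
g(5) = mex{0} = 1
g(6) = mex{0} = 1
g(7) = mex{0} = 1
g(8) = mex{0,1} = 2
g(9) = mex{1} = 0
So g(9) = 0.

0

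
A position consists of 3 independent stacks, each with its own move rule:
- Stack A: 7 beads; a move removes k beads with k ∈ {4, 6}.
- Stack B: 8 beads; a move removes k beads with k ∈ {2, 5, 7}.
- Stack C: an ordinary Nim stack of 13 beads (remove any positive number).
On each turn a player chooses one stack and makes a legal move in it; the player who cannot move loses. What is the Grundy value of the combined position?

14

Grundy values for stack A (subtraction set {4, 6}):
g(0) = mex{} = 0
g(1) = mex{} = 0
g(2) = mex{} = 0
g(3) = mex{} = 0
g(4) = mex{0} = 1
g(5) = mex{0} = 1
g(6) = mex{0} = 1
g(7) = mex{0} = 1
So g(7) = 1.
Build the Grundy sequence for stack B with g(k) = mex{g(k−s) : s ∈ {2, 5, 7}, s ≤ k}:
k:     0  1  2  3  4  5  6  7  8
g(k):  0  0  1  1  0  2  1  3  2
So g(8) = 2.
Stack C is a plain Nim stack of size 13, so its Grundy value is 13.
The value of a disjunctive sum is the nim-sum of the parts.
Combined value = 1 XOR 2 XOR 13 = 14.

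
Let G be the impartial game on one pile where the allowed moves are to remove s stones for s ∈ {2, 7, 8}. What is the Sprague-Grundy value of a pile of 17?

1

Compute g(0), g(1), … for moves {2, 7, 8}:
k:     0  1  2  3  4  5  6  7  8  9 10 11 12 13 14 15 16 17
g(k):  0  0  1  1  0  0  1  1  2  2  0  3  1  2  0  0  1  1
So g(17) = 1.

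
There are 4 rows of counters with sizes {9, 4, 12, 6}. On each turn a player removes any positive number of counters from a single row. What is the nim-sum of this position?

Compute the nim-sum pairwise:
9 ⊕ 4 = 13
13 ⊕ 12 = 1
1 ⊕ 6 = 7

7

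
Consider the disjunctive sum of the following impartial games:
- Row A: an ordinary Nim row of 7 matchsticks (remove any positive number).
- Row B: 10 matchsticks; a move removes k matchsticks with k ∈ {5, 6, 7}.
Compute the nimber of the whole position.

5

Row A is a plain Nim row of size 7, so its Grundy value is 7.
For row B, compute g(0), g(1), … with moves {5, 6, 7}:
g(0) = mex{} = 0
g(1) = mex{} = 0
g(2) = mex{} = 0
g(3) = mex{} = 0
g(4) = mex{} = 0
g(5) = mex{0} = 1
g(6) = mex{0} = 1
g(7) = mex{0} = 1
g(8) = mex{0} = 1
g(9) = mex{0} = 1
g(10) = mex{0,1} = 2
So g(10) = 2.
The value of a disjunctive sum is the nim-sum of the parts.
Combined value = 7 XOR 2 = 5.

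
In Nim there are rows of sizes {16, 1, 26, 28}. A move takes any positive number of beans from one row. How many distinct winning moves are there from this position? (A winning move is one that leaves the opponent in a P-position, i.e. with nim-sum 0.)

Nim-sum: 16 ^ 1 ^ 26 ^ 28 = 23.
The overall nim-sum is X = 23. A row of size p has a winning move iff p XOR X < p (reduce it to p XOR X).
  16: 16 XOR 23 = 7 < 16 — winning move (to 7).
  1: 1 XOR 23 = 22 ≥ 1 — no move.
  26: 26 XOR 23 = 13 < 26 — winning move (to 13).
  28: 28 XOR 23 = 11 < 28 — winning move (to 11).
That gives 3 winning moves.

3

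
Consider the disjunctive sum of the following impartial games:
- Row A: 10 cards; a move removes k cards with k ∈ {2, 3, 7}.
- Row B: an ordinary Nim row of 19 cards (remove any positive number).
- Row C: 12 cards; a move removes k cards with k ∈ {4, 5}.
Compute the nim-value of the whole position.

Grundy values for row A (subtraction set {2, 3, 7}):
k:     0  1  2  3  4  5  6  7  8  9 10
g(k):  0  0  1  1  2  0  0  1  1  2  0
So g(10) = 0.
Row B is a plain Nim row of size 19, so its Grundy value is 19.
Build the Grundy sequence for row C with g(k) = mex{g(k−s) : s ∈ {4, 5}, s ≤ k}:
g(0) = mex{} = 0
g(1) = mex{} = 0
g(2) = mex{} = 0
g(3) = mex{} = 0
g(4) = mex{0} = 1
g(5) = mex{0} = 1
g(6) = mex{0} = 1
g(7) = mex{0} = 1
g(8) = mex{0,1} = 2
g(9) = mex{1} = 0
g(10) = mex{1} = 0
g(11) = mex{1} = 0
g(12) = mex{1,2} = 0
So g(12) = 0.
The value of a disjunctive sum is the nim-sum of the parts.
Combined value = 0 ⊕ 19 ⊕ 0 = 19.

19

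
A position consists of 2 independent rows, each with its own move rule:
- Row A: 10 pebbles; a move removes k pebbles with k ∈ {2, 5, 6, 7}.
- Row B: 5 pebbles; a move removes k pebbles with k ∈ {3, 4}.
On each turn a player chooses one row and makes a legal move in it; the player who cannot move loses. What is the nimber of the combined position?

2

For row A, compute g(0), g(1), … with moves {2, 5, 6, 7}:
k:     0  1  2  3  4  5  6  7  8  9 10
g(k):  0  0  1  1  0  2  1  3  2  2  3
So g(10) = 3.
Grundy values for row B (subtraction set {3, 4}):
g(0) = mex{} = 0
g(1) = mex{} = 0
g(2) = mex{} = 0
g(3) = mex{0} = 1
g(4) = mex{0} = 1
g(5) = mex{0} = 1
So g(5) = 1.
By the Sprague-Grundy theorem, the Grundy value of a sum of independent games is the XOR of the component values.
Combined value = 3 XOR 1 = 2.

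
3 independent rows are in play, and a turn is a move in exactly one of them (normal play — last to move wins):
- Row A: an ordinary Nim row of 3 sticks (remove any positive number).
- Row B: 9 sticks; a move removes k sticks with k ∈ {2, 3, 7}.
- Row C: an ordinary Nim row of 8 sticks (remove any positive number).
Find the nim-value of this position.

9

Row A is a plain Nim row of size 3, so its Grundy value is 3.
Grundy values for row B (subtraction set {2, 3, 7}):
g(0) = mex{} = 0
g(1) = mex{} = 0
g(2) = mex{0} = 1
g(3) = mex{0} = 1
g(4) = mex{0,1} = 2
g(5) = mex{1} = 0
g(6) = mex{1,2} = 0
g(7) = mex{0,2} = 1
g(8) = mex{0} = 1
g(9) = mex{0,1} = 2
So g(9) = 2.
Row C is a plain Nim row of size 8, so its Grundy value is 8.
The value of a disjunctive sum is the nim-sum of the parts.
Combined value = 3 ⊕ 2 ⊕ 8 = 9.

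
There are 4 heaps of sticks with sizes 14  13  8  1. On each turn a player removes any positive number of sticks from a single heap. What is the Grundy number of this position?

10

Nim-sum: 14 ^ 13 ^ 8 ^ 1 = 10.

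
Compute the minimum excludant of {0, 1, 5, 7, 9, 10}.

The values 0, 1 are all present; 2 is the first non-negative integer missing from the set.

2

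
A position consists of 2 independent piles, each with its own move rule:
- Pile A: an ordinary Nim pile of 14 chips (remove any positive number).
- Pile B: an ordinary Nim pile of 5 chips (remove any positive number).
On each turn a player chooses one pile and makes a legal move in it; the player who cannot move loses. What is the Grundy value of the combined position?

11

Pile A is a plain Nim pile of size 14, so its Grundy value is 14.
Pile B is a plain Nim pile of size 5, so its Grundy value is 5.
The value of a disjunctive sum is the nim-sum of the parts.
Combined value = 14 XOR 5 = 11.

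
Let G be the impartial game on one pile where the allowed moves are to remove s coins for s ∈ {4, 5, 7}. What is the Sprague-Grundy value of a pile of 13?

0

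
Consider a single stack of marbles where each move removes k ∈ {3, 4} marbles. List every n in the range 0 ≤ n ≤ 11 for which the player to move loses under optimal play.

0, 1, 2, 7, 8, 9

Grundy values for subtraction set {3, 4}:
g(0) = mex{} = 0
g(1) = mex{} = 0
g(2) = mex{} = 0
g(3) = mex{0} = 1
g(4) = mex{0} = 1
g(5) = mex{0} = 1
g(6) = mex{0,1} = 2
g(7) = mex{1} = 0
g(8) = mex{1} = 0
g(9) = mex{1,2} = 0
g(10) = mex{0,2} = 1
g(11) = mex{0} = 1
The P-positions (g = 0) in 0..11 are 0, 1, 2, 7, 8, 9.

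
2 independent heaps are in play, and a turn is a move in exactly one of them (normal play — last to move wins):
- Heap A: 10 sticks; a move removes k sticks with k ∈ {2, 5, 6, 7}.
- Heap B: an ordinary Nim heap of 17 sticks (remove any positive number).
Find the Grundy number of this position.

Grundy values for heap A (subtraction set {2, 5, 6, 7}):
k:     0  1  2  3  4  5  6  7  8  9 10
g(k):  0  0  1  1  0  2  1  3  2  2  3
So g(10) = 3.
Heap B is a plain Nim heap of size 17, so its Grundy value is 17.
The value of a disjunctive sum is the nim-sum of the parts.
Combined value = 3 ⊕ 17 = 18.

18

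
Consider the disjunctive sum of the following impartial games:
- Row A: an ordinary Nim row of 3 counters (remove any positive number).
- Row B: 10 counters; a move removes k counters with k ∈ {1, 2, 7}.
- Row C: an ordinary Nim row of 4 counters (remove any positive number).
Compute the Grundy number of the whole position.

6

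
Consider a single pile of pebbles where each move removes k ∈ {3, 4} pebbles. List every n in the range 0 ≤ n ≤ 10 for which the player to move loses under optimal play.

Build the Grundy sequence with g(k) = mex{g(k−s) : s ∈ {3, 4}, s ≤ k}:
k:     0  1  2  3  4  5  6  7  8  9 10
g(k):  0  0  0  1  1  1  2  0  0  0  1
The P-positions (g = 0) in 0..10 are 0, 1, 2, 7, 8, 9.

0, 1, 2, 7, 8, 9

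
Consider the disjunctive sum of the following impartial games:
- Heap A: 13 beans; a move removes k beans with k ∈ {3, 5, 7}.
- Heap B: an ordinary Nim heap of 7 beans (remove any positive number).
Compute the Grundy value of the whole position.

6

Grundy values for heap A (subtraction set {3, 5, 7}):
k:     0  1  2  3  4  5  6  7  8  9 10 11 12 13
g(k):  0  0  0  1  1  1  2  2  2  3  0  0  0  1
So g(13) = 1.
Heap B is a plain Nim heap of size 7, so its Grundy value is 7.
By the Sprague-Grundy theorem, the Grundy value of a sum of independent games is the XOR of the component values.
Combined value = 1 ⊕ 7 = 6.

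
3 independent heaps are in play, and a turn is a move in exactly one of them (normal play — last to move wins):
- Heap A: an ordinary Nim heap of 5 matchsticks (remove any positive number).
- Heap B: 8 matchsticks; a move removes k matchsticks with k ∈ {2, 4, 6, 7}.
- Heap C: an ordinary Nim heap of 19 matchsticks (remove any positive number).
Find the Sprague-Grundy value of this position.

18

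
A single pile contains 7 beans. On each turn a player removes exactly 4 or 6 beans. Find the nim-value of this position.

Compute g(0), g(1), … for moves {4, 6}:
g(0) = mex{} = 0
g(1) = mex{} = 0
g(2) = mex{} = 0
g(3) = mex{} = 0
g(4) = mex{0} = 1
g(5) = mex{0} = 1
g(6) = mex{0} = 1
g(7) = mex{0} = 1
So g(7) = 1.

1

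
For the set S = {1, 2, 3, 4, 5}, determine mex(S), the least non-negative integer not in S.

0

0 is not in the set, so the mex is 0.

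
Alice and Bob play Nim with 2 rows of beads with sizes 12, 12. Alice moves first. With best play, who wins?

Bob wins

Compute the nim-sum pairwise:
12 ⊕ 12 = 0
The nim-sum is 0, so this is a P-position: the player to move is in a losing position under optimal play; Alice is about to move from it and so loses — Bob wins.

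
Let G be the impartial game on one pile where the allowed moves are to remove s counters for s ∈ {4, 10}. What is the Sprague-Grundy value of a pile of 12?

1

Build the Grundy sequence with g(k) = mex{g(k−s) : s ∈ {4, 10}, s ≤ k}:
g(0) = mex{} = 0
g(1) = mex{} = 0
g(2) = mex{} = 0
g(3) = mex{} = 0
g(4) = mex{0} = 1
g(5) = mex{0} = 1
g(6) = mex{0} = 1
g(7) = mex{0} = 1
g(8) = mex{1} = 0
g(9) = mex{1} = 0
g(10) = mex{0,1} = 2
g(11) = mex{0,1} = 2
g(12) = mex{0} = 1
So g(12) = 1.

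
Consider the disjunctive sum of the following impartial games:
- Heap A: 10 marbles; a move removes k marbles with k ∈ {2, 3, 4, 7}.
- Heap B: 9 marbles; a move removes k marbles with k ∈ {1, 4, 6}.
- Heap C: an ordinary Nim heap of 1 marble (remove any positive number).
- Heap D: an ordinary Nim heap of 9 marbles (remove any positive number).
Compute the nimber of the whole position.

Build the Grundy sequence for heap A with g(k) = mex{g(k−s) : s ∈ {2, 3, 4, 7}, s ≤ k}:
k:     0  1  2  3  4  5  6  7  8  9 10
g(k):  0  0  1  1  2  2  0  3  1  4  2
So g(10) = 2.
For heap B, compute g(0), g(1), … with moves {1, 4, 6}:
k:     0  1  2  3  4  5  6  7  8  9
g(k):  0  1  0  1  2  0  1  0  1  2
So g(9) = 2.
Heap C is a plain Nim heap of size 1, so its Grundy value is 1.
Heap D is a plain Nim heap of size 9, so its Grundy value is 9.
By the Sprague-Grundy theorem, the Grundy value of a sum of independent games is the XOR of the component values.
Combined value = 2 XOR 2 XOR 1 XOR 9 = 8.

8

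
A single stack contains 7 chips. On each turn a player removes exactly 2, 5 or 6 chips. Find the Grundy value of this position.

3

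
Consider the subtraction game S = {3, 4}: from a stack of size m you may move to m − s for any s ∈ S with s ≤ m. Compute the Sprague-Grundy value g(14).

Grundy values for subtraction set {3, 4}:
g(0) = mex{} = 0
g(1) = mex{} = 0
g(2) = mex{} = 0
g(3) = mex{0} = 1
g(4) = mex{0} = 1
g(5) = mex{0} = 1
g(6) = mex{0,1} = 2
g(7) = mex{1} = 0
g(8) = mex{1} = 0
g(9) = mex{1,2} = 0
g(10) = mex{0,2} = 1
g(11) = mex{0} = 1
g(12) = mex{0} = 1
g(13) = mex{0,1} = 2
g(14) = mex{1} = 0
So g(14) = 0.

0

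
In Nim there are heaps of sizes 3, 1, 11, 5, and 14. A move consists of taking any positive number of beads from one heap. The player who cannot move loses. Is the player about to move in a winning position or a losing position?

Winning position

In binary:
  0011  (3)
  0001  (1)
  1011  (11)
  0101  (5)
  1110  (14)
  ----
  0010  (2)
The nim-sum is 2 ≠ 0, so this is an N-position: the player to move can win.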